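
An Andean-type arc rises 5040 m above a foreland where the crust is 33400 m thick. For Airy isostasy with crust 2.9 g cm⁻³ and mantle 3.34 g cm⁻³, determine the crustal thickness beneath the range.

71700 m

Root depth r = h ρ_c / (ρ_m − ρ_c) = 5040 m × 2.9 / 0.44 = 33220 m.
Total thickness = T + h + r = 33400 m + 5040 m + 33220 m = 71700 m.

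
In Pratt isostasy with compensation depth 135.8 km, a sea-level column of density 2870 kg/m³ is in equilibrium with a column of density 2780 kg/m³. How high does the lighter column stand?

ρ_ref D = ρ (D + h) → h = D (ρ_ref − ρ)/ρ.
h = 135.8 km × (2870 − 2780)/2780 = 4.4 km.

4.4 km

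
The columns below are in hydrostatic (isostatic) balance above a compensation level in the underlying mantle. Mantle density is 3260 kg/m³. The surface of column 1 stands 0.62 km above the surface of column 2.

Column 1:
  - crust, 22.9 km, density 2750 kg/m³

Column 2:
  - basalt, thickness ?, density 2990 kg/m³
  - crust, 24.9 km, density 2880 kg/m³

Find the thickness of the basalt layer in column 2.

Take the compensation level at the base of the deeper column (depth z_c below the surface of column 1) and equate Σ ρ_i t_i down to z_c; mantle fills any gap and the z_c terms cancel.
Column 1: 22.9×2750 + (z_c − 22.9)×3260
Column 2: 0.62×0 + x×2990 + 24.9×2880 + (z_c − 0.62 − 24.9 − x)×3260
The z_c×3260 term appears on both sides and cancels. Collect the known terms of each column as K = Σ(ρt)_known − 3260 × (depth of known layers): K_1 = 62975 − 3260×22.9 = −11679; K_2 = 71712 − 3260×(0.62 + 24.9) = −11483.2.
Balance: K_1 = K_2 − x×(3260 − 2990), so x = (K_2 − K_1)/(3260 − 2990) = 195.8/270 = 0.725 km.

0.725 km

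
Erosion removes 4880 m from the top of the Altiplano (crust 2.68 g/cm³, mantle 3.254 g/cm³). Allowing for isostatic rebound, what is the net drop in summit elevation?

861 m

Rebound u = e ρ_c/ρ_m = 4880 m × 2.68/3.254 = 4019 m.
Net surface drop = e − u = 4880 m − 4019 m = e (ρ_m − ρ_c)/ρ_m = 861 m.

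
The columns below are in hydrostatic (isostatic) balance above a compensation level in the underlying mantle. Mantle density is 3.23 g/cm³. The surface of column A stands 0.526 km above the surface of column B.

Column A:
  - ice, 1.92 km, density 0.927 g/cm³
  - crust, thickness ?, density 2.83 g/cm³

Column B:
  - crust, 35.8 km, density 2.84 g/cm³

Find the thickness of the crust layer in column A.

Take the compensation level at the base of the deeper column (depth z_c below the surface of column A) and equate Σ ρ_i t_i down to z_c; mantle fills any gap and the z_c terms cancel.
Column A: 1.92×0.927 + x×2.83 + (z_c − 1.92 − x)×3.23
Column B: 0.526×0 + 35.8×2.84 + (z_c − 0.526 − 35.8)×3.23
The z_c×3.23 term appears on both sides and cancels. Collect the known terms of each column as K = Σ(ρt)_known − 3.23 × (depth of known layers): K_A = 1.77984 − 3.23×1.92 = −4.42176; K_B = 101.672 − 3.23×(0.526 + 35.8) = −15.66098.
Balance: K_A − x×(3.23 − 2.83) = K_B, so x = (K_A − K_B)/(3.23 − 2.83) = 11.2392/0.4 = 28.1 km.

28.1 km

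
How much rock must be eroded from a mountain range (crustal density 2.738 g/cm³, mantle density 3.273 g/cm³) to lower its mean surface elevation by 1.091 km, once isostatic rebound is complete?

Net drop Δ = e − u = e − e ρ_c/ρ_m = e (ρ_m − ρ_c)/ρ_m.
e = Δ ρ_m/(ρ_m − ρ_c) = 1.091 km × 3.273/0.535 = 6.67 km.

6.67 km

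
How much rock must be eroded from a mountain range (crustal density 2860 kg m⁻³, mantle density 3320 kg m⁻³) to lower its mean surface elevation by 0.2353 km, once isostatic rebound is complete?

1.7 km

Net drop Δ = e − u = e − e ρ_c/ρ_m = e (ρ_m − ρ_c)/ρ_m.
e = Δ ρ_m/(ρ_m − ρ_c) = 0.2353 km × 3320/460 = 1.7 km.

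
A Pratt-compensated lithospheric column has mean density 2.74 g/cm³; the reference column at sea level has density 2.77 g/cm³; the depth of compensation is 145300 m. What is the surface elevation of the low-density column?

1590 m

ρ_ref D = ρ (D + h) → h = D (ρ_ref − ρ)/ρ.
h = 145300 m × (2.77 − 2.74)/2.74 = 1590 m.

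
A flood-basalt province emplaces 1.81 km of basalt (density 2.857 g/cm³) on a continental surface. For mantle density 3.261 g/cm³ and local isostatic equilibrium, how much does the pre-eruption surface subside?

Subaerial loading: s = t ρ_load / ρ_m.
s = 1.81 km × 2.857/3.261 = 1.59 km.

1.59 km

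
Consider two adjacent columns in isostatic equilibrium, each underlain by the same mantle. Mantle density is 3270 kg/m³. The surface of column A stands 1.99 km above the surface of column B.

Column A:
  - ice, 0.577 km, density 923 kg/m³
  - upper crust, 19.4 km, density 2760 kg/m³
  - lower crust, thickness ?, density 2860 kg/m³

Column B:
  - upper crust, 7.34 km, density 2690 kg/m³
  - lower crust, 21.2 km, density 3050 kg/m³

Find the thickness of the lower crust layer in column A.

10.2 km

Take the compensation level at the base of the deeper column (depth z_c below the surface of column A) and equate Σ ρ_i t_i down to z_c; mantle fills any gap and the z_c terms cancel.
Column A: 0.577×923 + 19.4×2760 + x×2860 + (z_c − 19.977 − x)×3270
Column B: 1.99×0 + 7.34×2690 + 21.2×3050 + (z_c − 1.99 − 28.54)×3270
The z_c×3270 term appears on both sides and cancels. Collect the known terms of each column as K = Σ(ρt)_known − 3270 × (depth of known layers): K_A = 54076.571 − 3270×19.977 = −11248.219; K_B = 84404.6 − 3270×(1.99 + 28.54) = −15428.5.
Balance: K_A − x×(3270 − 2860) = K_B, so x = (K_A − K_B)/(3270 − 2860) = 4180.28/410 = 10.2 km.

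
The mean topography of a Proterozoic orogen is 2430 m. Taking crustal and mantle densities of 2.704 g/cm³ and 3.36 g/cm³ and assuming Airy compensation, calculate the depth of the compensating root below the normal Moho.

10000 m

In Airy isostatic equilibrium: the weight of the topography is balanced by the buoyancy of the root, ρ_c h = (ρ_m − ρ_c) r.
r = h · ρ_c / (ρ_m − ρ_c) = 2430 m × 2.704 / (3.36 − 2.704) = 10000 m.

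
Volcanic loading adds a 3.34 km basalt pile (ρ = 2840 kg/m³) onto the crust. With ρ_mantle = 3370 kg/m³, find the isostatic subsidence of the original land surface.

Subaerial loading: s = t ρ_load / ρ_m.
s = 3.34 km × 2840/3370 = 2.81 km.

2.81 km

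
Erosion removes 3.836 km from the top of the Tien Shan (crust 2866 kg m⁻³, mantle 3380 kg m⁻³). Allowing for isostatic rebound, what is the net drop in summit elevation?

Rebound u = e ρ_c/ρ_m = 3.836 km × 2866/3380 = 3.253 km.
Net surface drop = e − u = 3.836 km − 3.253 km = e (ρ_m − ρ_c)/ρ_m = 0.583 km.

0.583 km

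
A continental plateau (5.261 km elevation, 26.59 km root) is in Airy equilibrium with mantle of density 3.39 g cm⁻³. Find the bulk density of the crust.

ρ_c h = (ρ_m − ρ_c) r → ρ_c (h + r) = ρ_m r → ρ_c = ρ_m r / (h + r).
ρ_c = 3.39 × 26.59 km / (5.261 km + 26.59 km) = 2.83 g cm⁻³.

2.83 g cm⁻³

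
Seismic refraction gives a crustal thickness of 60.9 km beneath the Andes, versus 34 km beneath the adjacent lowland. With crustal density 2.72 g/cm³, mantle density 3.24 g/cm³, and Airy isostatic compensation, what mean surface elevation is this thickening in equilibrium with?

4.32 km

Excess crust Δ = 60.9 km − 34 km = 26.9 km, split between elevation h and root r with h + r = Δ.
Airy balance ρ_c h = (ρ_m − ρ_c) r gives r = h ρ_c/(ρ_m − ρ_c), so h (1 + ρ_c/(ρ_m − ρ_c)) = Δ, i.e. h = Δ (ρ_m − ρ_c)/ρ_m.
h = 26.9 km × 0.52/3.24 = 4.32 km.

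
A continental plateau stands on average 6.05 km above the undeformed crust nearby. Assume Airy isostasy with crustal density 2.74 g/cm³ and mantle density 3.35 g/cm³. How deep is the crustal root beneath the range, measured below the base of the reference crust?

In Airy isostatic equilibrium: the weight of the topography is balanced by the buoyancy of the root, ρ_c h = (ρ_m − ρ_c) r.
r = h · ρ_c / (ρ_m − ρ_c) = 6.05 km × 2.74 / (3.35 − 2.74) = 27.2 km.

27.2 km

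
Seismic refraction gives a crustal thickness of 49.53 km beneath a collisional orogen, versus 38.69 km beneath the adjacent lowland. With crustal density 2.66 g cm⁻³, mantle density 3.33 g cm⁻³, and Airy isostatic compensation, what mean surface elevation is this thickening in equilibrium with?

Excess crust Δ = 49.53 km − 38.69 km = 10.84 km, split between elevation h and root r with h + r = Δ.
Airy balance ρ_c h = (ρ_m − ρ_c) r gives r = h ρ_c/(ρ_m − ρ_c), so h (1 + ρ_c/(ρ_m − ρ_c)) = Δ, i.e. h = Δ (ρ_m − ρ_c)/ρ_m.
h = 10.84 km × 0.67/3.33 = 2.18 km.

2.18 km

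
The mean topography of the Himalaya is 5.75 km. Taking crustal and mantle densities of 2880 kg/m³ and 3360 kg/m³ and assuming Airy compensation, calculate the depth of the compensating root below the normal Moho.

34.5 km

Isostatic balance requires: the weight of the topography is balanced by the buoyancy of the root, ρ_c h = (ρ_m − ρ_c) r.
r = h · ρ_c / (ρ_m − ρ_c) = 5.75 km × 2880 / (3360 − 2880) = 34.5 km.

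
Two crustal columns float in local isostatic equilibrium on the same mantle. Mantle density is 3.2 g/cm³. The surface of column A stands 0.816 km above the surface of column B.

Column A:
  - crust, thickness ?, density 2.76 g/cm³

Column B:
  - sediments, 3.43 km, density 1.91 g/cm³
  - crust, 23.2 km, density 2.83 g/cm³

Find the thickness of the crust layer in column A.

Take the compensation level at the base of the deeper column (depth z_c below the surface of column A) and equate Σ ρ_i t_i down to z_c; mantle fills any gap and the z_c terms cancel.
Column A: x×2.76 + (z_c − 0 − x)×3.2
Column B: 0.816×0 + 3.43×1.91 + 23.2×2.83 + (z_c − 0.816 − 26.63)×3.2
The z_c×3.2 term appears on both sides and cancels. Collect the known terms of each column as K = Σ(ρt)_known − 3.2 × (depth of known layers): K_A = 0 − 3.2×0 = 0; K_B = 72.2073 − 3.2×(0.816 + 26.63) = −15.6199.
Balance: K_A − x×(3.2 − 2.76) = K_B, so x = (K_A − K_B)/(3.2 − 2.76) = 15.6199/0.44 = 35.5 km.

35.5 km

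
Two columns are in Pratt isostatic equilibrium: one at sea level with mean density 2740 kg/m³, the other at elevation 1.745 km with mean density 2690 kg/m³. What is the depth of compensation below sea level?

ρ_ref D = ρ (D + h) → D (ρ_ref − ρ) = ρ h.
D = ρ h/(ρ_ref − ρ) = 2690 × 1.745 km/(2740 − 2690) = 93.9 km.

93.9 km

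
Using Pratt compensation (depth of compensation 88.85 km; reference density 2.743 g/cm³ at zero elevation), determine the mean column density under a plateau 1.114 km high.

Pratt balance: ρ_ref D = ρ (D + h).
ρ = ρ_ref D/(D + h) = 2.743 × 88.85 km/(88.85 km + 1.114 km) = 2.71 g/cm³.

2.71 g/cm³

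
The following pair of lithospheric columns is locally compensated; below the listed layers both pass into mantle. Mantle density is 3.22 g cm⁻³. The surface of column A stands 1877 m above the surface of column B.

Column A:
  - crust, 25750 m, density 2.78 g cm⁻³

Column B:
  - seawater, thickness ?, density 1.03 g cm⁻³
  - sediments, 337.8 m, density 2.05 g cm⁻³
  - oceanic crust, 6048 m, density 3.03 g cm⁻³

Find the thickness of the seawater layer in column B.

1710 m

Take the compensation level at the base of the deeper column (depth z_c below the surface of column A) and equate Σ ρ_i t_i down to z_c; mantle fills any gap and the z_c terms cancel.
Column A: 25750×2.78 + (z_c − 25750)×3.22
Column B: 1877×0 + x×1.03 + 337.8×2.05 + 6048×3.03 + (z_c − 1877 − 6385.8 − x)×3.22
The z_c×3.22 term appears on both sides and cancels. Collect the known terms of each column as K = Σ(ρt)_known − 3.22 × (depth of known layers): K_A = 71585 − 3.22×25750 = −11330; K_B = 19017.93 − 3.22×(1877 + 6385.8) = −7588.286.
Balance: K_A = K_B − x×(3.22 − 1.03), so x = (K_B − K_A)/(3.22 − 1.03) = 3741.71/2.19 = 1710 m.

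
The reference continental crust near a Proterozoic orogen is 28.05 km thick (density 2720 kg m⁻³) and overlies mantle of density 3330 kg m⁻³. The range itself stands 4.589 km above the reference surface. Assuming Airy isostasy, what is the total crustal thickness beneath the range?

53.1 km

Root depth r = h ρ_c / (ρ_m − ρ_c) = 4.589 km × 2720 / 610 = 20.46 km.
Total thickness = T + h + r = 28.05 km + 4.589 km + 20.46 km = 53.1 km.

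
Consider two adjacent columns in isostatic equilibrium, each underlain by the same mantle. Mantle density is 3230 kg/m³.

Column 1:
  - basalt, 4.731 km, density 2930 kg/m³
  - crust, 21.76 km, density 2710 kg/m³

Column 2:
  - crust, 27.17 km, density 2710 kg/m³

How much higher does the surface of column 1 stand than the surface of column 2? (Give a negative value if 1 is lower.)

For any compensation level in the mantle, the mantle terms cancel and isostasy reduces to e = (Σt_1 − Σt_2) − (Σ(ρt)_1 − Σ(ρt)_2) / ρ_m.
Σt_1 = 26.491 km; Σt_2 = 27.17 km; Σ(ρt)_1 = 72831.43; Σ(ρt)_2 = 73630.7 (in km·kg/m³).
e = (26.491 − 27.17) − (72831.43 − 73630.7) / 3230 = −0.432 km.

−0.432 km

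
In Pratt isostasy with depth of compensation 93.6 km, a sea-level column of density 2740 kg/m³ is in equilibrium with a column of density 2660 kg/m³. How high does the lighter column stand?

ρ_ref D = ρ (D + h) → h = D (ρ_ref − ρ)/ρ.
h = 93.6 km × (2740 − 2660)/2660 = 2.82 km.

2.82 km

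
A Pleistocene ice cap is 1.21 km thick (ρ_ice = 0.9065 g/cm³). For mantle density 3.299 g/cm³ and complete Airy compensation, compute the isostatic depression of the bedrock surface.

Isostatic balance requires: the ice load ρ_ice t is balanced by mantle displaced below, ρ_m s.
s = t ρ_ice / ρ_m = 1.21 km × 0.9065/3.299 = 0.332 km.

0.332 km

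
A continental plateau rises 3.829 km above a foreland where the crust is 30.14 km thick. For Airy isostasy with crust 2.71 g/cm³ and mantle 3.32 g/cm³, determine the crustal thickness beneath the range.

51 km

Root depth r = h ρ_c / (ρ_m − ρ_c) = 3.829 km × 2.71 / 0.61 = 17.01 km.
Total thickness = T + h + r = 30.14 km + 3.829 km + 17.01 km = 51 km.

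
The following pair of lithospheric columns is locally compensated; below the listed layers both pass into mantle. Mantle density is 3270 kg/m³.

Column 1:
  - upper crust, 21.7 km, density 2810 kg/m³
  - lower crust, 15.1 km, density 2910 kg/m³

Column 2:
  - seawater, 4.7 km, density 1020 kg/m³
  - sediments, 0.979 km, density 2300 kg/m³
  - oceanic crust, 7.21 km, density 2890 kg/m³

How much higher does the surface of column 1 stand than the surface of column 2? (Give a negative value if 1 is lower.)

For any compensation level in the mantle, the mantle terms cancel and isostasy reduces to e = (Σt_1 − Σt_2) − (Σ(ρt)_1 − Σ(ρt)_2) / ρ_m.
Σt_1 = 36.8 km; Σt_2 = 12.889 km; Σ(ρt)_1 = 104918; Σ(ρt)_2 = 27882.6 (in km·kg/m³).
e = (36.8 − 12.889) − (104918 − 27882.6) / 3270 = 0.353 km.

0.353 km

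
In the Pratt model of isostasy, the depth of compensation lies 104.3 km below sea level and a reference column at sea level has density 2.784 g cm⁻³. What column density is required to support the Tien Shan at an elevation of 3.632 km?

2.69 g cm⁻³

Pratt balance: ρ_ref D = ρ (D + h).
ρ = ρ_ref D/(D + h) = 2.784 × 104.3 km/(104.3 km + 3.632 km) = 2.69 g cm⁻³.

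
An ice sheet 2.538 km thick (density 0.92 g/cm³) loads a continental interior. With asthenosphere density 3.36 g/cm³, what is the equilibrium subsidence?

0.695 km

Balancing pressure at the compensation depth: the ice load ρ_ice t is balanced by mantle displaced below, ρ_m s.
s = t ρ_ice / ρ_m = 2.538 km × 0.92/3.36 = 0.695 km.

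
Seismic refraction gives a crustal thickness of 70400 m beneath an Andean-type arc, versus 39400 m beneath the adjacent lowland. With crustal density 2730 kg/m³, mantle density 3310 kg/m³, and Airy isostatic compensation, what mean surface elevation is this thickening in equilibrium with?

Excess crust Δ = 70400 m − 39400 m = 31000 m, split between elevation h and root r with h + r = Δ.
Airy balance ρ_c h = (ρ_m − ρ_c) r gives r = h ρ_c/(ρ_m − ρ_c), so h (1 + ρ_c/(ρ_m − ρ_c)) = Δ, i.e. h = Δ (ρ_m − ρ_c)/ρ_m.
h = 31000 m × 580/3310 = 5430 m.

5430 m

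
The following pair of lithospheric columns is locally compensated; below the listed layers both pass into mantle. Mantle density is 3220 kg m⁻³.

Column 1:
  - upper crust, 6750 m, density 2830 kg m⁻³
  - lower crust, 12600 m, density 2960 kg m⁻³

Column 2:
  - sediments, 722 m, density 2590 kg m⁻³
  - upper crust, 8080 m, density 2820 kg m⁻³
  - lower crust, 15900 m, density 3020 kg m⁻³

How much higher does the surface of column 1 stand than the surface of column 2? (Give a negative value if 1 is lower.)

−298 m

For any compensation level in the mantle, the mantle terms cancel and isostasy reduces to e = (Σt_1 − Σt_2) − (Σ(ρt)_1 − Σ(ρt)_2) / ρ_m.
Σt_1 = 19350 m; Σt_2 = 24702 m; Σ(ρt)_1 = 56398500; Σ(ρt)_2 = 72673580 (in m·kg m⁻³).
e = (19350 − 24702) − (56398500 − 72673580) / 3220 = −298 m.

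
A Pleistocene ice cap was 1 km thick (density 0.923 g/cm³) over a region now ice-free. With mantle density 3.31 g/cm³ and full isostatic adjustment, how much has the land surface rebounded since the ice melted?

Removing the load lets mantle flow back in; uplift u satisfies ρ_ice t = ρ_m u.
u = t ρ_ice/ρ_m = 1 km × 0.923/3.31 = 0.279 km.

0.279 km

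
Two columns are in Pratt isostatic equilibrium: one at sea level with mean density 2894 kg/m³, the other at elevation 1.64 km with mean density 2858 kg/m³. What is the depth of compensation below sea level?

ρ_ref D = ρ (D + h) → D (ρ_ref − ρ) = ρ h.
D = ρ h/(ρ_ref − ρ) = 2858 × 1.64 km/(2894 − 2858) = 130 km.

130 km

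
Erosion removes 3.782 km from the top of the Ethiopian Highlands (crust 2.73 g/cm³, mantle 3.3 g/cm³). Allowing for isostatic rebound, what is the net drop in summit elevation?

Rebound u = e ρ_c/ρ_m = 3.782 km × 2.73/3.3 = 3.129 km.
Net surface drop = e − u = 3.782 km − 3.129 km = e (ρ_m − ρ_c)/ρ_m = 0.653 km.

0.653 km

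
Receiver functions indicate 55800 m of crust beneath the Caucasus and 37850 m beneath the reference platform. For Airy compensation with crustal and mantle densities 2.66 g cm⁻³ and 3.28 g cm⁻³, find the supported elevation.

3390 m

Excess crust Δ = 55800 m − 37850 m = 17950 m, split between elevation h and root r with h + r = Δ.
Airy balance ρ_c h = (ρ_m − ρ_c) r gives r = h ρ_c/(ρ_m − ρ_c), so h (1 + ρ_c/(ρ_m − ρ_c)) = Δ, i.e. h = Δ (ρ_m − ρ_c)/ρ_m.
h = 17950 m × 0.62/3.28 = 3390 m.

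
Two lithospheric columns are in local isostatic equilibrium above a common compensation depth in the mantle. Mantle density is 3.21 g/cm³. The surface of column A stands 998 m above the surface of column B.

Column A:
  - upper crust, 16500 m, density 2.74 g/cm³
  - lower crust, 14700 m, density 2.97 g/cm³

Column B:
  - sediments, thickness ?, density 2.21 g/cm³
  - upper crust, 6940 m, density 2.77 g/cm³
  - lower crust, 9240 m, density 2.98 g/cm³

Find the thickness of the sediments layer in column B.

2900 m

Take the compensation level at the base of the deeper column (depth z_c below the surface of column A) and equate Σ ρ_i t_i down to z_c; mantle fills any gap and the z_c terms cancel.
Column A: 16500×2.74 + 14700×2.97 + (z_c − 31200)×3.21
Column B: 998×0 + x×2.21 + 6940×2.77 + 9240×2.98 + (z_c − 998 − 16180 − x)×3.21
The z_c×3.21 term appears on both sides and cancels. Collect the known terms of each column as K = Σ(ρt)_known − 3.21 × (depth of known layers): K_A = 88869 − 3.21×31200 = −11283; K_B = 46759 − 3.21×(998 + 16180) = −8382.38.
Balance: K_A = K_B − x×(3.21 − 2.21), so x = (K_B − K_A)/(3.21 − 2.21) = 2900.62/1 = 2900 m.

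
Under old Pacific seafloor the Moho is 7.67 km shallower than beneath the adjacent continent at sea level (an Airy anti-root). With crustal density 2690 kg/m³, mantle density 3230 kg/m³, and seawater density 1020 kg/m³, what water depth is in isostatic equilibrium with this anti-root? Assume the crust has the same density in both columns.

Replacing a thickness d of crust by seawater at the top must be balanced by replacing crust with mantle at the base: d (ρ_c − ρ_w) = a (ρ_m − ρ_c).
d = a (ρ_m − ρ_c)/(ρ_c − ρ_w) = 7.67 km × 540/1670 = 2.48 km.

2.48 km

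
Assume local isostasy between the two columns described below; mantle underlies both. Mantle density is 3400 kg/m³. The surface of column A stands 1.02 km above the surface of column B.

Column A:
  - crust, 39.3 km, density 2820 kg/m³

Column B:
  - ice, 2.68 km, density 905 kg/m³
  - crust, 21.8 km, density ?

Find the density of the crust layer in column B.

Take the compensation level at the base of the deeper column (depth z_c below the surface of column A) and equate Σ ρ_i t_i down to z_c; mantle fills any gap and the z_c terms cancel.
Column A: 39.3×2820 + (z_c − 39.3)×3400
Column B: 1.02×0 + 2.68×905 + 21.8×ρ + (z_c − 1.02 − 24.48)×3400
The z_c×3400 term appears on both sides and cancels. Collect the known terms of each column as K = Σ(ρt)_known − 3400 × (depth of known layers): K_A = 110826 − 3400×39.3 = −22794; K_B = 2425.4 − 3400×(1.02 + 24.48) = −84274.6.
Balance: K_A = K_B + 21.8×ρ, so ρ = (K_A − K_B)/21.8 = 61480.6/21.8 = 2820 kg/m³.

2820 kg/m³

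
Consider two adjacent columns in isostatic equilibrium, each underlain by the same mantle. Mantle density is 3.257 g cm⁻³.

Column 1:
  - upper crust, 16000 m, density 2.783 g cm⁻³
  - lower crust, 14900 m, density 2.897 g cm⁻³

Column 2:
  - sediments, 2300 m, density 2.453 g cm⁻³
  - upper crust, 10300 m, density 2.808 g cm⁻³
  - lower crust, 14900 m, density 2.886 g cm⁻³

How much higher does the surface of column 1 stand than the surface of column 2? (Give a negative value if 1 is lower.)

For any compensation level in the mantle, the mantle terms cancel and isostasy reduces to e = (Σt_1 − Σt_2) − (Σ(ρt)_1 − Σ(ρt)_2) / ρ_m.
Σt_1 = 30900 m; Σt_2 = 27500 m; Σ(ρt)_1 = 87693.3; Σ(ρt)_2 = 77565.7 (in m·g cm⁻³).
e = (30900 − 27500) − (87693.3 − 77565.7) / 3.257 = 291 m.

291 m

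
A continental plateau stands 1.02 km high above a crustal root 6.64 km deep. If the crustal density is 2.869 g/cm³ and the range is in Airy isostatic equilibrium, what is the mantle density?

3.31 g/cm³

Airy balance: ρ_c h = (ρ_m − ρ_c) r → ρ_m = ρ_c (1 + h/r).
ρ_m = 2.869 × (1 + 1.02 km/6.64 km) = 3.31 g/cm³.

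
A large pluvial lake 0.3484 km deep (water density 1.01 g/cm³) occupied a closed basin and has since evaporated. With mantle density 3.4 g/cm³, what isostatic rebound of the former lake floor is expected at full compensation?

0.103 km

u = d ρ_w/ρ_m = 0.3484 km × 1.01/3.4 = 0.103 km.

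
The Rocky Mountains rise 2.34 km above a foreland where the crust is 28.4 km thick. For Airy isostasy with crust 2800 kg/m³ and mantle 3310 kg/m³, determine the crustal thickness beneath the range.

Root depth r = h ρ_c / (ρ_m − ρ_c) = 2.34 km × 2800 / 510 = 12.85 km.
Total thickness = T + h + r = 28.4 km + 2.34 km + 12.85 km = 43.6 km.

43.6 km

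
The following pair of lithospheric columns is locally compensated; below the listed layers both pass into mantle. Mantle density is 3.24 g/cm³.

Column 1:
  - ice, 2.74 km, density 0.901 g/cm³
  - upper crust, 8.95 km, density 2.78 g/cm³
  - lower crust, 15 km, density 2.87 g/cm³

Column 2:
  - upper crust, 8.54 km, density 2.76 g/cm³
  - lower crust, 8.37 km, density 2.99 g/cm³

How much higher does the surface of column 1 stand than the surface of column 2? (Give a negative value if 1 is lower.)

For any compensation level in the mantle, the mantle terms cancel and isostasy reduces to e = (Σt_1 − Σt_2) − (Σ(ρt)_1 − Σ(ρt)_2) / ρ_m.
Σt_1 = 26.69 km; Σt_2 = 16.91 km; Σ(ρt)_1 = 70.39974; Σ(ρt)_2 = 48.5967 (in km·g/cm³).
e = (26.69 − 16.91) − (70.39974 − 48.5967) / 3.24 = 3.05 km.

3.05 km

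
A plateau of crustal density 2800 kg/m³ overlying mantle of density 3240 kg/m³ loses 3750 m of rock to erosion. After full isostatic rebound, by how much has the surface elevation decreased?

509 m

Rebound u = e ρ_c/ρ_m = 3750 m × 2800/3240 = 3241 m.
Net surface drop = e − u = 3750 m − 3241 m = e (ρ_m − ρ_c)/ρ_m = 509 m.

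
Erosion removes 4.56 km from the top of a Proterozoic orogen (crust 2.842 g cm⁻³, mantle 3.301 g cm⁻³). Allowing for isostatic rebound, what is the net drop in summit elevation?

0.634 km

Rebound u = e ρ_c/ρ_m = 4.56 km × 2.842/3.301 = 3.926 km.
Net surface drop = e − u = 4.56 km − 3.926 km = e (ρ_m − ρ_c)/ρ_m = 0.634 km.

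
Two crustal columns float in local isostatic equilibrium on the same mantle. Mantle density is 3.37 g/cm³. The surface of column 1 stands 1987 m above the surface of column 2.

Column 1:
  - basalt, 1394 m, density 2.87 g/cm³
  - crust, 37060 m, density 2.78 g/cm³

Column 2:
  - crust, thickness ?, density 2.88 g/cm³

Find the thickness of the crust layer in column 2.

Take the compensation level at the base of the deeper column (depth z_c below the surface of column 1) and equate Σ ρ_i t_i down to z_c; mantle fills any gap and the z_c terms cancel.
Column 1: 1394×2.87 + 37060×2.78 + (z_c − 38454)×3.37
Column 2: 1987×0 + x×2.88 + (z_c − 1987 − 0 − x)×3.37
The z_c×3.37 term appears on both sides and cancels. Collect the known terms of each column as K = Σ(ρt)_known − 3.37 × (depth of known layers): K_1 = 107027.58 − 3.37×38454 = −22562.4; K_2 = 0 − 3.37×(1987 + 0) = −6696.19.
Balance: K_1 = K_2 − x×(3.37 − 2.88), so x = (K_2 − K_1)/(3.37 − 2.88) = 15866.2/0.49 = 32400 m.

32400 m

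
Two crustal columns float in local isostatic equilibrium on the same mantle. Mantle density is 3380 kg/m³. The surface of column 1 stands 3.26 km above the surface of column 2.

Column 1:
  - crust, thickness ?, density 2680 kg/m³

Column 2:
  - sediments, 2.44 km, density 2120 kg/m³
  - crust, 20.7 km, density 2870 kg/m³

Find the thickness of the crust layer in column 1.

35.2 km

Take the compensation level at the base of the deeper column (depth z_c below the surface of column 1) and equate Σ ρ_i t_i down to z_c; mantle fills any gap and the z_c terms cancel.
Column 1: x×2680 + (z_c − 0 − x)×3380
Column 2: 3.26×0 + 2.44×2120 + 20.7×2870 + (z_c − 3.26 − 23.14)×3380
The z_c×3380 term appears on both sides and cancels. Collect the known terms of each column as K = Σ(ρt)_known − 3380 × (depth of known layers): K_1 = 0 − 3380×0 = 0; K_2 = 64581.8 − 3380×(3.26 + 23.14) = −24650.2.
Balance: K_1 − x×(3380 − 2680) = K_2, so x = (K_1 − K_2)/(3380 − 2680) = 24650.2/700 = 35.2 km.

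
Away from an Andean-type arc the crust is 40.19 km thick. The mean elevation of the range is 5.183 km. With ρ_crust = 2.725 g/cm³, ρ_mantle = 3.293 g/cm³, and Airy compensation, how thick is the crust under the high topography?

70.2 km

Root depth r = h ρ_c / (ρ_m − ρ_c) = 5.183 km × 2.725 / 0.568 = 24.87 km.
Total thickness = T + h + r = 40.19 km + 5.183 km + 24.87 km = 70.2 km.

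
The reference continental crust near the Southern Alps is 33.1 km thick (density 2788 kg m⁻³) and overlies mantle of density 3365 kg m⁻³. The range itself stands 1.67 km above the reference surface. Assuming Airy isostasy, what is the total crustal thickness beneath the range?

42.8 km

Root depth r = h ρ_c / (ρ_m − ρ_c) = 1.67 km × 2788 / 577 = 8.069 km.
Total thickness = T + h + r = 33.1 km + 1.67 km + 8.069 km = 42.8 km.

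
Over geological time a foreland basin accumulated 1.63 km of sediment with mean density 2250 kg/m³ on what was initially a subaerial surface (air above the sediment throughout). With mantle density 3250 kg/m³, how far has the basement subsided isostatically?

Subaerial load: s = t ρ_sed / ρ_m = 1.63 km × 2250/3250 = 1.13 km.

1.13 km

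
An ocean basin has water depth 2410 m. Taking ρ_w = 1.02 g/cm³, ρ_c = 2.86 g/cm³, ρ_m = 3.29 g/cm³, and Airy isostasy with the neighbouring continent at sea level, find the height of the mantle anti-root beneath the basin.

10300 m

In Airy isostatic equilibrium: replacing crust with seawater at the top is compensated by replacing crust with mantle at the base: d (ρ_c − ρ_w) = a (ρ_m − ρ_c).
a = d (ρ_c − ρ_w)/(ρ_m − ρ_c) = 2410 m × 1.84/0.43 = 10300 m.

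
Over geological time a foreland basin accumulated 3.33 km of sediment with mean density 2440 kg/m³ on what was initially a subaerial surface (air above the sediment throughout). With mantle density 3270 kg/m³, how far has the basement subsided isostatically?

2.48 km

Subaerial load: s = t ρ_sed / ρ_m = 3.33 km × 2440/3270 = 2.48 km.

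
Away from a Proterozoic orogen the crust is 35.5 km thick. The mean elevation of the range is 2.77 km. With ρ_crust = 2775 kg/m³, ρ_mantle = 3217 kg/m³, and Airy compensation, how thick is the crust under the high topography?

Root depth r = h ρ_c / (ρ_m − ρ_c) = 2.77 km × 2775 / 442 = 17.39 km.
Total thickness = T + h + r = 35.5 km + 2.77 km + 17.39 km = 55.7 km.

55.7 km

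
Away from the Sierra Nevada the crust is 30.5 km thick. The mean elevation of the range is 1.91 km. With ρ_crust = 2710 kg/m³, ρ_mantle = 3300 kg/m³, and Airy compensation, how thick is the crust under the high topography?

Root depth r = h ρ_c / (ρ_m − ρ_c) = 1.91 km × 2710 / 590 = 8.773 km.
Total thickness = T + h + r = 30.5 km + 1.91 km + 8.773 km = 41.2 km.

41.2 km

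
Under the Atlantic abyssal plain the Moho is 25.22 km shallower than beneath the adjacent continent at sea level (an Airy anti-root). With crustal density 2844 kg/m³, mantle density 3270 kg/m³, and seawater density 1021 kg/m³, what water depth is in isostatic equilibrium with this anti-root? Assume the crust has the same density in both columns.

Replacing a thickness d of crust by seawater at the top must be balanced by replacing crust with mantle at the base: d (ρ_c − ρ_w) = a (ρ_m − ρ_c).
d = a (ρ_m − ρ_c)/(ρ_c − ρ_w) = 25.22 km × 426/1823 = 5.89 km.

5.89 km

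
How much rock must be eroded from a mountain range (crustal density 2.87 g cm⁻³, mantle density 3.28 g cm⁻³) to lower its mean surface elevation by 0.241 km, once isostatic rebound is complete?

1.93 km

Net drop Δ = e − u = e − e ρ_c/ρ_m = e (ρ_m − ρ_c)/ρ_m.
e = Δ ρ_m/(ρ_m − ρ_c) = 0.241 km × 3.28/0.41 = 1.93 km.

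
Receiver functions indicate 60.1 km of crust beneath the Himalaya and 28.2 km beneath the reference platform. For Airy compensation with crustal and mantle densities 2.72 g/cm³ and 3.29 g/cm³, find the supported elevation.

5.53 km

Excess crust Δ = 60.1 km − 28.2 km = 31.9 km, split between elevation h and root r with h + r = Δ.
Airy balance ρ_c h = (ρ_m − ρ_c) r gives r = h ρ_c/(ρ_m − ρ_c), so h (1 + ρ_c/(ρ_m − ρ_c)) = Δ, i.e. h = Δ (ρ_m − ρ_c)/ρ_m.
h = 31.9 km × 0.57/3.29 = 5.53 km.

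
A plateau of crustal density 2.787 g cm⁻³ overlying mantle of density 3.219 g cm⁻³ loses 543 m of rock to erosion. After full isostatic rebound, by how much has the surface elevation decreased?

72.9 m

Rebound u = e ρ_c/ρ_m = 543 m × 2.787/3.219 = 470.1 m.
Net surface drop = e − u = 543 m − 470.1 m = e (ρ_m − ρ_c)/ρ_m = 72.9 m.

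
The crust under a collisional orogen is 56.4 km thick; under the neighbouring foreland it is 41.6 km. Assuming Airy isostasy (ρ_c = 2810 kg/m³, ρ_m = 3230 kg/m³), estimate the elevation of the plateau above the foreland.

Excess crust Δ = 56.4 km − 41.6 km = 14.8 km, split between elevation h and root r with h + r = Δ.
Airy balance ρ_c h = (ρ_m − ρ_c) r gives r = h ρ_c/(ρ_m − ρ_c), so h (1 + ρ_c/(ρ_m − ρ_c)) = Δ, i.e. h = Δ (ρ_m − ρ_c)/ρ_m.
h = 14.8 km × 420/3230 = 1.92 km.

1.92 km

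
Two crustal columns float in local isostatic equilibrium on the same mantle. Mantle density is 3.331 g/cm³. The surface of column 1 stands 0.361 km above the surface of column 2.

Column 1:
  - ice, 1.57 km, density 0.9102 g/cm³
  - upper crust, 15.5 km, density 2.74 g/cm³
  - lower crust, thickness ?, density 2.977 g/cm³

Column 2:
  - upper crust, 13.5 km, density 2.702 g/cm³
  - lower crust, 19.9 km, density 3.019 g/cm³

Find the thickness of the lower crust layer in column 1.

8.31 km

Take the compensation level at the base of the deeper column (depth z_c below the surface of column 1) and equate Σ ρ_i t_i down to z_c; mantle fills any gap and the z_c terms cancel.
Column 1: 1.57×0.9102 + 15.5×2.74 + x×2.977 + (z_c − 17.07 − x)×3.331
Column 2: 0.361×0 + 13.5×2.702 + 19.9×3.019 + (z_c − 0.361 − 33.4)×3.331
The z_c×3.331 term appears on both sides and cancels. Collect the known terms of each column as K = Σ(ρt)_known − 3.331 × (depth of known layers): K_1 = 43.899014 − 3.331×17.07 = −12.961156; K_2 = 96.5551 − 3.331×(0.361 + 33.4) = −15.902791.
Balance: K_1 − x×(3.331 − 2.977) = K_2, so x = (K_1 − K_2)/(3.331 − 2.977) = 2.94163/0.354 = 8.31 km.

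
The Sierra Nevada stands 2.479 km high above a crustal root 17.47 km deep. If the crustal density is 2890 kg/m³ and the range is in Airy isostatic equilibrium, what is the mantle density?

Airy balance: ρ_c h = (ρ_m − ρ_c) r → ρ_m = ρ_c (1 + h/r).
ρ_m = 2890 × (1 + 2.479 km/17.47 km) = 3300 kg/m³.

3300 kg/m³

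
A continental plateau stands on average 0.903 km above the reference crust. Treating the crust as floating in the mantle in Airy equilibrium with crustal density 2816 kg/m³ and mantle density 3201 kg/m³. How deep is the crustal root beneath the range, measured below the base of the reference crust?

Isostatic balance requires: the weight of the topography is balanced by the buoyancy of the root, ρ_c h = (ρ_m − ρ_c) r.
r = h · ρ_c / (ρ_m − ρ_c) = 0.903 km × 2816 / (3201 − 2816) = 6.6 km.

6.6 km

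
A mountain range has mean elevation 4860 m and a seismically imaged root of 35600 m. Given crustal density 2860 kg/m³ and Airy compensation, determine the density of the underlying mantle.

3250 kg/m³

Airy balance: ρ_c h = (ρ_m − ρ_c) r → ρ_m = ρ_c (1 + h/r).
ρ_m = 2860 × (1 + 4860 m/35600 m) = 3250 kg/m³.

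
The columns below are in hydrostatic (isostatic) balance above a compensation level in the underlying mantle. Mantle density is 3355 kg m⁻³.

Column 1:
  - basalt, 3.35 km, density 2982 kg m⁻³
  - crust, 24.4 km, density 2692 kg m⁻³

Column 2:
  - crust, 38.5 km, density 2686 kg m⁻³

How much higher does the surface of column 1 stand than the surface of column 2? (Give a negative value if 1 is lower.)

For any compensation level in the mantle, the mantle terms cancel and isostasy reduces to e = (Σt_1 − Σt_2) − (Σ(ρt)_1 − Σ(ρt)_2) / ρ_m.
Σt_1 = 27.75 km; Σt_2 = 38.5 km; Σ(ρt)_1 = 75674.5; Σ(ρt)_2 = 103411 (in km·kg m⁻³).
e = (27.75 − 38.5) − (75674.5 − 103411) / 3355 = −2.48 km.

−2.48 km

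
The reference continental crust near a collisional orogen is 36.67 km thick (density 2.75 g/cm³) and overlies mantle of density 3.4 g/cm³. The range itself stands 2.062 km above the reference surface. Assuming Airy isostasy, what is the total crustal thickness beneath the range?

47.5 km

Root depth r = h ρ_c / (ρ_m − ρ_c) = 2.062 km × 2.75 / 0.65 = 8.724 km.
Total thickness = T + h + r = 36.67 km + 2.062 km + 8.724 km = 47.5 km.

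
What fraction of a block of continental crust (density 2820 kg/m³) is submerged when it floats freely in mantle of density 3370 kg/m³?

83.7%

Submerged fraction = ρ_obj/ρ_fluid = 2820/3370 = 83.7%.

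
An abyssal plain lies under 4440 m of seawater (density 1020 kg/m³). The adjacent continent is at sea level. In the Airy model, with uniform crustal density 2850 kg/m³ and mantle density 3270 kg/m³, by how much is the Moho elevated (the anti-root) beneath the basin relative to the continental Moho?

19300 m

Balancing pressure at the compensation depth: replacing crust with seawater at the top is compensated by replacing crust with mantle at the base: d (ρ_c − ρ_w) = a (ρ_m − ρ_c).
a = d (ρ_c − ρ_w)/(ρ_m − ρ_c) = 4440 m × 1830/420 = 19300 m.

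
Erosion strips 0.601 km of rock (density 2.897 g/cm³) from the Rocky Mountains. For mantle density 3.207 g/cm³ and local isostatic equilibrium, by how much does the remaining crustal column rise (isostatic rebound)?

0.543 km

Unloading: uplift u = e ρ_c/ρ_m = 0.601 km × 2.897/3.207 = 0.543 km.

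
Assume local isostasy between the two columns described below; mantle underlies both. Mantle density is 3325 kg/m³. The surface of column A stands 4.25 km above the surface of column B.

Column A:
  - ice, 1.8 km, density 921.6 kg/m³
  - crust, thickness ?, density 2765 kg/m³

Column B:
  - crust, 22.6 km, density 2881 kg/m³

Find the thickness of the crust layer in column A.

Take the compensation level at the base of the deeper column (depth z_c below the surface of column A) and equate Σ ρ_i t_i down to z_c; mantle fills any gap and the z_c terms cancel.
Column A: 1.8×921.6 + x×2765 + (z_c − 1.8 − x)×3325
Column B: 4.25×0 + 22.6×2881 + (z_c − 4.25 − 22.6)×3325
The z_c×3325 term appears on both sides and cancels. Collect the known terms of each column as K = Σ(ρt)_known − 3325 × (depth of known layers): K_A = 1658.88 − 3325×1.8 = −4326.12; K_B = 65110.6 − 3325×(4.25 + 22.6) = −24165.65.
Balance: K_A − x×(3325 − 2765) = K_B, so x = (K_A − K_B)/(3325 − 2765) = 19839.5/560 = 35.4 km.

35.4 km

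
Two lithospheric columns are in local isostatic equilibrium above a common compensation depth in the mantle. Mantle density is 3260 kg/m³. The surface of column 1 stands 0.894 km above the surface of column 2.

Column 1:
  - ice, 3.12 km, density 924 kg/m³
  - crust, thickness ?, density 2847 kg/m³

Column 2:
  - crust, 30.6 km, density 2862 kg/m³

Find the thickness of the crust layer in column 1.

Take the compensation level at the base of the deeper column (depth z_c below the surface of column 1) and equate Σ ρ_i t_i down to z_c; mantle fills any gap and the z_c terms cancel.
Column 1: 3.12×924 + x×2847 + (z_c − 3.12 − x)×3260
Column 2: 0.894×0 + 30.6×2862 + (z_c − 0.894 − 30.6)×3260
The z_c×3260 term appears on both sides and cancels. Collect the known terms of each column as K = Σ(ρt)_known − 3260 × (depth of known layers): K_1 = 2882.88 − 3260×3.12 = −7288.32; K_2 = 87577.2 − 3260×(0.894 + 30.6) = −15093.24.
Balance: K_1 − x×(3260 − 2847) = K_2, so x = (K_1 − K_2)/(3260 − 2847) = 7804.92/413 = 18.9 km.

18.9 km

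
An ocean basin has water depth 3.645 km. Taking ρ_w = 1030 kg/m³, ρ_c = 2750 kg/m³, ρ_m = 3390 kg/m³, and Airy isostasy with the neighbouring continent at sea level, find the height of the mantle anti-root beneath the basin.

9.8 km

Equating mass per unit area of the two columns: replacing crust with seawater at the top is compensated by replacing crust with mantle at the base: d (ρ_c − ρ_w) = a (ρ_m − ρ_c).
a = d (ρ_c − ρ_w)/(ρ_m − ρ_c) = 3.645 km × 1720/640 = 9.8 km.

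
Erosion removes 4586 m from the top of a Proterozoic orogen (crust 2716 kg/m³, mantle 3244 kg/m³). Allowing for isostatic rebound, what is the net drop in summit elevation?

Rebound u = e ρ_c/ρ_m = 4586 m × 2716/3244 = 3840 m.
Net surface drop = e − u = 4586 m − 3840 m = e (ρ_m − ρ_c)/ρ_m = 746 m.

746 m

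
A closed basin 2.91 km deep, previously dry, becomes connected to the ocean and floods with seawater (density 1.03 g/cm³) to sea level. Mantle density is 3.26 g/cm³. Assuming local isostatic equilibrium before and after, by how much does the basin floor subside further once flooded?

1.34 km

After flooding the water column is d + s deep. Its weight must equal the weight of mantle displaced by the extra subsidence s: (d + s) ρ_w = s ρ_m.
s = d ρ_w / (ρ_m − ρ_w) = 2.91 km × 1.03/(3.26 − 1.03) = 1.34 km.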